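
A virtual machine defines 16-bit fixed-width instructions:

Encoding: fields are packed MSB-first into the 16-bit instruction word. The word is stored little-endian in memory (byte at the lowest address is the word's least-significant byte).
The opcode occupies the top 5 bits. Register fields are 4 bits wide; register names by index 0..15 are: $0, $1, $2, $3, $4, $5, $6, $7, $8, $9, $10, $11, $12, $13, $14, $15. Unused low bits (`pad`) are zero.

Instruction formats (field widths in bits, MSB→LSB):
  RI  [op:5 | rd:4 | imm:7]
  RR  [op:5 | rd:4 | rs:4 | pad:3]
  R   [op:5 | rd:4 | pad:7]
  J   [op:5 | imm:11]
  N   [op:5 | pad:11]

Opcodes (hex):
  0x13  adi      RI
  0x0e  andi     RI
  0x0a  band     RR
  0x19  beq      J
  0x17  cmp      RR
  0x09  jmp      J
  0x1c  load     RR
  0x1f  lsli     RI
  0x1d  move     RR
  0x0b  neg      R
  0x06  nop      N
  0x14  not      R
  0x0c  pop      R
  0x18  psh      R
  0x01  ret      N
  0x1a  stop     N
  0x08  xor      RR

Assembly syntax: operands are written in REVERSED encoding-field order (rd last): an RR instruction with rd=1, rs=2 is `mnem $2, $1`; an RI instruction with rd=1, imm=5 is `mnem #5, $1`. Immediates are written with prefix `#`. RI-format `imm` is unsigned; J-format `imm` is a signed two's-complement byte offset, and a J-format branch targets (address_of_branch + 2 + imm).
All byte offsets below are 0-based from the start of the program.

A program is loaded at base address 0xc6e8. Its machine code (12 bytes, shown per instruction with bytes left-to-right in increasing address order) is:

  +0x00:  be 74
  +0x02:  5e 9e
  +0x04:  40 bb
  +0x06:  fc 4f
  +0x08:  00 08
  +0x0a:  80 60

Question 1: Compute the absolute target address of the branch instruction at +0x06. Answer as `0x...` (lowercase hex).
@+06  little-endian(fc 4f) = 0x4ffc
  op=0x4ffc>>11=0x9 ⇒ jmp (J)
  [10:0] imm=2044 (s11→-4) = #-4
  target = base 0xc6e8 + off 0x06 + 2 + imm -4 = 0xc6ec

0xc6ec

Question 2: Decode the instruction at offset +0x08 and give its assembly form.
off 0x08: read 00 08 as little → 0x0800
  op=0x0800>>11=0x1 ⇒ ret (N)

ret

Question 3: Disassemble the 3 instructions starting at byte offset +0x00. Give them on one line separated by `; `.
andi #62, $9; adi #94, $12; cmp $8, $6

[00] be 74 → 0x74be
  top 5b → 0xe → andi [RI]
  rd@[10:7]=0x9 ⇒ $9
  imm@[6:0]=0x3e ⇒ #62
[02] 5e 9e → 0x9e5e
  top 5b → 0x13 → adi [RI]
  rd@[10:7]=0xc ⇒ $12
  imm@[6:0]=0x5e ⇒ #94
[04] 40 bb → 0xbb40
  top 5b → 0x17 → cmp [RR]
  rd@[10:7]=0x6 ⇒ $6
  rs@[6:3]=0x8 ⇒ $8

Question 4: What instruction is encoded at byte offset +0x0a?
pop $1

@+0a  little-endian(80 60) = 0x6080
  op=0x6080>>11=0xc ⇒ pop (R)
  [10:7] rd=1 = $1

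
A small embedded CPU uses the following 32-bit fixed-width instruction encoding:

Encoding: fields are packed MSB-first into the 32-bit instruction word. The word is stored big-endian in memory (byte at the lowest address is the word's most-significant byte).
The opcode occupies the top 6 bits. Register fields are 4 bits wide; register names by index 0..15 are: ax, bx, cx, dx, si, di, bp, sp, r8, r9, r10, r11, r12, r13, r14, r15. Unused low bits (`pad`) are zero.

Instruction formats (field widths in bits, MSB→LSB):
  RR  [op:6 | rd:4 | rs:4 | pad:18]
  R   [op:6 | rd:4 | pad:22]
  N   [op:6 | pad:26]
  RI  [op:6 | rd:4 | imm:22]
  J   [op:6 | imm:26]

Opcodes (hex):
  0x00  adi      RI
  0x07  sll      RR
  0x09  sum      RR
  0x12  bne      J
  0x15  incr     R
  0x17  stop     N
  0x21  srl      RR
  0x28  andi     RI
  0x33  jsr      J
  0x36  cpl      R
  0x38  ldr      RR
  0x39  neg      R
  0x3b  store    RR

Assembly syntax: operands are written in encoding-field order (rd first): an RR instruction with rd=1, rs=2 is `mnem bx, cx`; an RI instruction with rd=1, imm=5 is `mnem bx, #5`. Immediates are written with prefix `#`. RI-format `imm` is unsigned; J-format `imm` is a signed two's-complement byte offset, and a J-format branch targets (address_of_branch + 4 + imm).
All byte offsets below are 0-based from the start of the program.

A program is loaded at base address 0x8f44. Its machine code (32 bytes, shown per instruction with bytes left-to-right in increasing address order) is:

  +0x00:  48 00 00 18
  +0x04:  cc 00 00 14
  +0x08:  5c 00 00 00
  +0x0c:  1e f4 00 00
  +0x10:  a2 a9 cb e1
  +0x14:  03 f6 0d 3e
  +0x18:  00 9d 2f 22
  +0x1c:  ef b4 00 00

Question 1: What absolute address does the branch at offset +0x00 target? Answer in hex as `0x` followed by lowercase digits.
off 0x00: read 48 00 00 18 as big → 0x48000018
  opcode bits[31:26]=0x12: bne/J
  [25:0] imm=24 = #24
  target = base 0x8f44 + off 0x00 + 4 + imm 24 = 0x8f60

0x8f60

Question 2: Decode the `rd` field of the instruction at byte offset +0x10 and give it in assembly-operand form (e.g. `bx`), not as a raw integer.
+0x10: a2 a9 cb e1 ⇒ word 0xa2a9cbe1 (big)
  op=0xa2a9cbe1>>26=0x28 ⇒ andi (RI)
  [25:22] rd=10 = r10
  [21:0] imm=2739169 = #2739169

r10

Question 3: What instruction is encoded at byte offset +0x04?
[04] cc 00 00 14 → 0xcc000014
  top 6b → 0x33 → jsr [J]
  imm: (w>>0)&0x3ffffff=0x14 → #20

jsr #20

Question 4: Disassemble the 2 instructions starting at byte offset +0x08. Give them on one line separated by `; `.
[08] 5c 00 00 00 → 0x5c000000
  top 6b → 0x17 → stop [N]
[0c] 1e f4 00 00 → 0x1ef40000
  top 6b → 0x7 → sll [RR]
  rd@[25:22]=0xb ⇒ r11
  rs@[21:18]=0xd ⇒ r13

stop; sll r11, r13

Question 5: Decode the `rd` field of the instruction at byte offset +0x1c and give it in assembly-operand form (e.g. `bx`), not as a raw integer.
r14

@+1c  big-endian(ef b4 00 00) = 0xefb40000
  op=0xefb40000>>26=0x3b ⇒ store (RR)
  rd@[25:22]=0xe ⇒ r14
  rs@[21:18]=0xd ⇒ r13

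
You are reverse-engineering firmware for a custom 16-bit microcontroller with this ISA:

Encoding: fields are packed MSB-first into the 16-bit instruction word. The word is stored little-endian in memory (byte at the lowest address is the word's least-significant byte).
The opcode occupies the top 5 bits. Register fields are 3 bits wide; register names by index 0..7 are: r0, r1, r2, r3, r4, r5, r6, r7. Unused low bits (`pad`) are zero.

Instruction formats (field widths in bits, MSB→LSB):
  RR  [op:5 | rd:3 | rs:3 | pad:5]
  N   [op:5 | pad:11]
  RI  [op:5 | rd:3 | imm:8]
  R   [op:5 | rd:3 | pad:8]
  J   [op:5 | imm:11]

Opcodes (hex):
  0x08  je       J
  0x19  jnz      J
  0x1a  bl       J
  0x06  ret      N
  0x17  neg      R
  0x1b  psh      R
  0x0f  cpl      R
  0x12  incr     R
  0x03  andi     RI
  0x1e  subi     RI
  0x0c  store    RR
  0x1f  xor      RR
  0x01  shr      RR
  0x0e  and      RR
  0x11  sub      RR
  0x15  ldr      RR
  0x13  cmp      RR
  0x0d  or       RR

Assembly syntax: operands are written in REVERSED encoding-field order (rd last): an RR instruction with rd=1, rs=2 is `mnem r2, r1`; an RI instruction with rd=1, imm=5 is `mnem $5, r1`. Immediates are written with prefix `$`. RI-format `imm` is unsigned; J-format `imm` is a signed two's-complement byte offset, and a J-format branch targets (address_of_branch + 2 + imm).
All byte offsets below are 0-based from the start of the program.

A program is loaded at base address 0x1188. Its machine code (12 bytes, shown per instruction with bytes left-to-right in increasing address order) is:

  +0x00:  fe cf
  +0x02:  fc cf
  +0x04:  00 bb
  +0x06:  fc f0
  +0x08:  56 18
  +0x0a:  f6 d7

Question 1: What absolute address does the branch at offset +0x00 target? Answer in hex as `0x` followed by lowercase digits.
0x1188

off 0x00: read fe cf as little → 0xcffe
  opcode bits[15:11]=0x19: jnz/J
  [10:0] imm=2046 (s11→-2) = $-2
  target = base 0x1188 + off 0x00 + 2 + imm -2 = 0x1188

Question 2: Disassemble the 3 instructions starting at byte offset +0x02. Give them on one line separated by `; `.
off 0x02: read fc cf as little → 0xcffc
  top 5b → 0x19 → jnz [J]
  imm: (w>>0)&0x7ff=0x7fc (s11→-4) → $-4
off 0x04: read 00 bb as little → 0xbb00
  top 5b → 0x17 → neg [R]
  rd: (w>>8)&0x7=0x3 → r3
off 0x06: read fc f0 as little → 0xf0fc
  top 5b → 0x1e → subi [RI]
  rd: (w>>8)&0x7=0x0 → r0
  imm: (w>>0)&0xff=0xfc → $252

jnz $-4; neg r3; subi $252, r0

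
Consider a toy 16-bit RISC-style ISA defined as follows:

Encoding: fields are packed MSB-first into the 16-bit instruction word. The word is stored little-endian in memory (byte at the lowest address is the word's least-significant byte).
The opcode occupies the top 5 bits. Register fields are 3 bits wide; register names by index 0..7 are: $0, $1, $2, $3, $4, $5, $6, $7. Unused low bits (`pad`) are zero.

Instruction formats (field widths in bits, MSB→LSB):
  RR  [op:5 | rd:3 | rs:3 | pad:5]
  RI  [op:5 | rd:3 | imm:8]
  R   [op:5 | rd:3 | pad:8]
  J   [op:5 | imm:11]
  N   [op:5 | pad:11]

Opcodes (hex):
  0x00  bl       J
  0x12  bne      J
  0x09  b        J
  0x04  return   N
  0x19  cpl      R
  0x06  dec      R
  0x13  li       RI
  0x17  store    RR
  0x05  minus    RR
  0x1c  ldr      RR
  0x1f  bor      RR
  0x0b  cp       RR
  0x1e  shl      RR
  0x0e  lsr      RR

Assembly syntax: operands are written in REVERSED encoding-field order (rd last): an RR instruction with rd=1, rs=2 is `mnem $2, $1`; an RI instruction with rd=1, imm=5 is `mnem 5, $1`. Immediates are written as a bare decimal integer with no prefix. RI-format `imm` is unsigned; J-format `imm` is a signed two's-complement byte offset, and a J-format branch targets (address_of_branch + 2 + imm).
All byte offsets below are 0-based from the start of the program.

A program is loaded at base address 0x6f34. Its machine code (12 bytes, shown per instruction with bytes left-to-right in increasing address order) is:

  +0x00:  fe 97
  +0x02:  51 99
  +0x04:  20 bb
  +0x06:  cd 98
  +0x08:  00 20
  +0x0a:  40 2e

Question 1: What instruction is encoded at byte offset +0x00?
off 0x00: read fe 97 as little → 0x97fe
  opcode bits[15:11]=0x12: bne/J
  imm@[10:0]=0x7fe (s11→-2) ⇒ -2

bne -2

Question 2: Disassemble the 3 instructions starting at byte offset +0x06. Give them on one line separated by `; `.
li 205, $0; return; minus $2, $6

[06] cd 98 → 0x98cd
  op=0x98cd>>11=0x13 ⇒ li (RI)
  rd: (w>>8)&0x7=0x0 → $0
  imm: (w>>0)&0xff=0xcd → 205
[08] 00 20 → 0x2000
  op=0x2000>>11=0x4 ⇒ return (N)
[0a] 40 2e → 0x2e40
  op=0x2e40>>11=0x5 ⇒ minus (RR)
  rd: (w>>8)&0x7=0x6 → $6
  rs: (w>>5)&0x7=0x2 → $2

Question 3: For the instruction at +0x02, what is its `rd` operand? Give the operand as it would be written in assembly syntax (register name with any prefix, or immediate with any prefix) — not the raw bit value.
$1

@+02  little-endian(51 99) = 0x9951
  top 5b → 0x13 → li [RI]
  rd@[10:8]=0x1 ⇒ $1
  imm@[7:0]=0x51 ⇒ 81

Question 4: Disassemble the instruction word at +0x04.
[04] 20 bb → 0xbb20
  opcode bits[15:11]=0x17: store/RR
  [10:8] rd=3 = $3
  [7:5] rs=1 = $1

store $1, $3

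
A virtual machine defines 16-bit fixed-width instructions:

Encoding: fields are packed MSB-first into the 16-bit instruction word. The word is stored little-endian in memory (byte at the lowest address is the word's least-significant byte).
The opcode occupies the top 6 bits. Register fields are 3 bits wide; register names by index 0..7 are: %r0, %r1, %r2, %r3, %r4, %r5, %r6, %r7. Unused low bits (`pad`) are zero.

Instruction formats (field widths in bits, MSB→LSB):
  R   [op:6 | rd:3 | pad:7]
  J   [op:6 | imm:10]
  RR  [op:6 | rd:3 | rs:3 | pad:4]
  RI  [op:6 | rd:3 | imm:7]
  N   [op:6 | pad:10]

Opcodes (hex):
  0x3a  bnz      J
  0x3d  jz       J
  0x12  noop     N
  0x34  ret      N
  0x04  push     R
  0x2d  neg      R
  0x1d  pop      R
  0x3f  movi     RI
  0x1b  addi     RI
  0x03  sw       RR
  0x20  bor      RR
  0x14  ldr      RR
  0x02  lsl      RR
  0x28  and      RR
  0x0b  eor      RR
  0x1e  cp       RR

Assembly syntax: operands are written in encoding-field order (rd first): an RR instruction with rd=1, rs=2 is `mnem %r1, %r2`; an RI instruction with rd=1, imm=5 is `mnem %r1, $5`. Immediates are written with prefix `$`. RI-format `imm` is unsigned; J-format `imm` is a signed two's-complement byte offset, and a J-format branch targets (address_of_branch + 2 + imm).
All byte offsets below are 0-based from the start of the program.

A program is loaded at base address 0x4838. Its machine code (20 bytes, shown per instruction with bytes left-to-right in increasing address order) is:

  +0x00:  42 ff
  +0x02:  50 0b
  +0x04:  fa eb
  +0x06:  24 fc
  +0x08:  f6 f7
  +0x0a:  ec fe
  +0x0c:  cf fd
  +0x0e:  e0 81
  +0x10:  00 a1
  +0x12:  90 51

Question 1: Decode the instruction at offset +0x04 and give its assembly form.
off 0x04: read fa eb as little → 0xebfa
  op=0xebfa>>10=0x3a ⇒ bnz (J)
  imm@[9:0]=0x3fa (s10→-6) ⇒ $-6

bnz $-6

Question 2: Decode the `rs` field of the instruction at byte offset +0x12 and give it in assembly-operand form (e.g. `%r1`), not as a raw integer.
%r1

@+12  little-endian(90 51) = 0x5190
  opcode bits[15:10]=0x14: ldr/RR
  [9:7] rd=3 = %r3
  [6:4] rs=1 = %r1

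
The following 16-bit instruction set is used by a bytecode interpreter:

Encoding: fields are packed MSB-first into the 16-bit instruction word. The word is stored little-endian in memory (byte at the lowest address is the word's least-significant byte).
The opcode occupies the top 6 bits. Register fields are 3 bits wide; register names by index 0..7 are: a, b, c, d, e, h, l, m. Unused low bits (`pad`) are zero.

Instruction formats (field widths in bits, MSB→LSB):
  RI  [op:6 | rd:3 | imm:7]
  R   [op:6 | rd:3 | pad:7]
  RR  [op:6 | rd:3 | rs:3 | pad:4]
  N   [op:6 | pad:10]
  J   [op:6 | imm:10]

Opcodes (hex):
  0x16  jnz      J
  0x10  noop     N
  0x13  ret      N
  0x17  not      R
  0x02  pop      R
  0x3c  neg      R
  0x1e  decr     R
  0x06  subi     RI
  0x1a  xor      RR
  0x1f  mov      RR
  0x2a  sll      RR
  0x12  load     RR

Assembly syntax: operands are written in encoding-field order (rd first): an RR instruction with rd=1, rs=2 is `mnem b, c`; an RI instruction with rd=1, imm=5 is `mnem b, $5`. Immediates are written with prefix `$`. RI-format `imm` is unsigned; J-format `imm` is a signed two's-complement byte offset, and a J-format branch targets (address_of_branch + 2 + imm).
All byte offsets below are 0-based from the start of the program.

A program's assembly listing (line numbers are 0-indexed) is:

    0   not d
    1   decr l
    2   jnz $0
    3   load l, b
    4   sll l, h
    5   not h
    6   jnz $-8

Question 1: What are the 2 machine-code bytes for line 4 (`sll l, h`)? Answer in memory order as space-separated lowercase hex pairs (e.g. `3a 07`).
50 ab

line 4 (sll): pack op=0x2a:6|rd=6:3|rs=5:3|pad=0:4 = 0xab50; little→ 50 ab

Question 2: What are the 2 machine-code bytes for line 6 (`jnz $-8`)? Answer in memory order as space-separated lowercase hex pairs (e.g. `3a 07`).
6. jnz fields op=0x16:6|imm=-8:10 → word 5bf8h → f8 5b

f8 5b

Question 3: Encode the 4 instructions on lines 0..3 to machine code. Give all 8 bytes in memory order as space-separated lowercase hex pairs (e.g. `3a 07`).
80 5d 00 7b 00 58 10 4b

line 0 (not): pack op=0x17:6|rd=3:3|pad=0:7 = 0x5d80; little→ 80 5d
line 1 (decr): pack op=0x1e:6|rd=6:3|pad=0:7 = 0x7b00; little→ 00 7b
line 2 (jnz): pack op=0x16:6|imm=0:10 = 0x5800; little→ 00 58
line 3 (load): pack op=0x12:6|rd=6:3|rs=1:3|pad=0:4 = 0x4b10; little→ 10 4b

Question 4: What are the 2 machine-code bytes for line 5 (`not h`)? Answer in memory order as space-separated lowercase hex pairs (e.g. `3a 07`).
80 5e

L5: not op=0x17:6|rd=5:3|pad=0:7 ⇒ 0x5e80 ⇒ little 80 5e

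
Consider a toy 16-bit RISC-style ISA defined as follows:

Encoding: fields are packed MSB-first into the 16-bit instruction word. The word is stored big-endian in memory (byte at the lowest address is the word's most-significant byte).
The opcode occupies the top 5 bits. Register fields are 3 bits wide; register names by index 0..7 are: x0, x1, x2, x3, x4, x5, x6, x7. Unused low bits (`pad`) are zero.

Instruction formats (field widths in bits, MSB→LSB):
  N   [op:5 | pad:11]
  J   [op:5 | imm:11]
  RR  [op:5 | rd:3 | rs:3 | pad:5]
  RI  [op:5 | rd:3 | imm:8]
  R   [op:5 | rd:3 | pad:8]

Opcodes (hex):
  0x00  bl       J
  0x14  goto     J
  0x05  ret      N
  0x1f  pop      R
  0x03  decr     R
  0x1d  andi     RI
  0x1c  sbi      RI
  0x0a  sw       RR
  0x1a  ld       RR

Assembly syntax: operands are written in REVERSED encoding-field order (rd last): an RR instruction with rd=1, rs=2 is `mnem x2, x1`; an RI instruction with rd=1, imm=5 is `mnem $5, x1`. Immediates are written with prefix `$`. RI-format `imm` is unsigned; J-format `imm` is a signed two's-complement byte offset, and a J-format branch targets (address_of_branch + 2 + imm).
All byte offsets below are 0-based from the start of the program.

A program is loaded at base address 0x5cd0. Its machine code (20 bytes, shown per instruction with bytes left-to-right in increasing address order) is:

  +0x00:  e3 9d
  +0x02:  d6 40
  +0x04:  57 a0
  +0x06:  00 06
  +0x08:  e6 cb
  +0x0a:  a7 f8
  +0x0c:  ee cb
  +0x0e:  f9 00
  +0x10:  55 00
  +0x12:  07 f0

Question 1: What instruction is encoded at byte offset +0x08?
sbi $203, x6

[08] e6 cb → 0xe6cb
  opcode bits[15:11]=0x1c: sbi/RI
  rd@[10:8]=0x6 ⇒ x6
  imm@[7:0]=0xcb ⇒ $203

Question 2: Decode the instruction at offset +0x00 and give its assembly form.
+0x00: e3 9d ⇒ word 0xe39d (big)
  op=0xe39d>>11=0x1c ⇒ sbi (RI)
  rd@[10:8]=0x3 ⇒ x3
  imm@[7:0]=0x9d ⇒ $157

sbi $157, x3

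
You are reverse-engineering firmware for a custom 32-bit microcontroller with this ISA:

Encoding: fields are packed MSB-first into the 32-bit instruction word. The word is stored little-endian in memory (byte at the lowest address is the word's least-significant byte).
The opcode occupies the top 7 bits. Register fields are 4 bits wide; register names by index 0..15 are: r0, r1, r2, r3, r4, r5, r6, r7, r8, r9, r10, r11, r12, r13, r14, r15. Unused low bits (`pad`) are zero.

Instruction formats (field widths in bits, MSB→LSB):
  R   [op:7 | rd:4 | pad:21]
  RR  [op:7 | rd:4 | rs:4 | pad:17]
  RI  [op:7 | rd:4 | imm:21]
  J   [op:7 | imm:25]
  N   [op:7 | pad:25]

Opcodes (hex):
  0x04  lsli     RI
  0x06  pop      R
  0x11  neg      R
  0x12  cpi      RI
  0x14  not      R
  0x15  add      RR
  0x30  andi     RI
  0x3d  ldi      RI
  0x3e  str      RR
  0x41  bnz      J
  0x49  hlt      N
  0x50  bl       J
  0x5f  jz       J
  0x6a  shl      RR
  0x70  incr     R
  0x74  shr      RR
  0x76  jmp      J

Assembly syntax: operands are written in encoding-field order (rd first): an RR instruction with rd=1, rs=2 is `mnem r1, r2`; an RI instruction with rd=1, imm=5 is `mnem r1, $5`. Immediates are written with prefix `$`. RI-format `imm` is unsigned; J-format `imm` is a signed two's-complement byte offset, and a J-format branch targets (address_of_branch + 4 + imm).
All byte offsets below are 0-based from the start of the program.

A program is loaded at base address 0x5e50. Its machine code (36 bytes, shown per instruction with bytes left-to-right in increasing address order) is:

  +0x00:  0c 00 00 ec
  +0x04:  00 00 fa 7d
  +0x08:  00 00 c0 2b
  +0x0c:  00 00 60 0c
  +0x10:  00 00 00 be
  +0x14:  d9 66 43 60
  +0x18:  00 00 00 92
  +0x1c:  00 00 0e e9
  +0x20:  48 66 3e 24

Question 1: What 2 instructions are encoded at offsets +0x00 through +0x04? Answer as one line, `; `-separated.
off 0x00: read 0c 00 00 ec as little → 0xec00000c
  op=0xec00000c>>25=0x76 ⇒ jmp (J)
  imm: (w>>0)&0x1ffffff=0xc → $12
off 0x04: read 00 00 fa 7d as little → 0x7dfa0000
  op=0x7dfa0000>>25=0x3e ⇒ str (RR)
  rd: (w>>21)&0xf=0xf → r15
  rs: (w>>17)&0xf=0xd → r13

jmp $12; str r15, r13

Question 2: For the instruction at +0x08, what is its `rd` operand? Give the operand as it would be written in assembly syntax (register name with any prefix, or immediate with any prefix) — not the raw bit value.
r14

[08] 00 00 c0 2b → 0x2bc00000
  opcode bits[31:25]=0x15: add/RR
  rd: (w>>21)&0xf=0xe → r14
  rs: (w>>17)&0xf=0x0 → r0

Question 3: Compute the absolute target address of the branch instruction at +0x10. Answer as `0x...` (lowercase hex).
@+10  little-endian(00 00 00 be) = 0xbe000000
  op=0xbe000000>>25=0x5f ⇒ jz (J)
  [24:0] imm=0 = $0
  target = base 0x5e50 + off 0x10 + 4 + imm 0 = 0x5e64

0x5e64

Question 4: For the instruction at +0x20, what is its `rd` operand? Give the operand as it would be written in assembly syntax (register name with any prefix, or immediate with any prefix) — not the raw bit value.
r1

[20] 48 66 3e 24 → 0x243e6648
  opcode bits[31:25]=0x12: cpi/RI
  [24:21] rd=1 = r1
  [20:0] imm=1992264 = $1992264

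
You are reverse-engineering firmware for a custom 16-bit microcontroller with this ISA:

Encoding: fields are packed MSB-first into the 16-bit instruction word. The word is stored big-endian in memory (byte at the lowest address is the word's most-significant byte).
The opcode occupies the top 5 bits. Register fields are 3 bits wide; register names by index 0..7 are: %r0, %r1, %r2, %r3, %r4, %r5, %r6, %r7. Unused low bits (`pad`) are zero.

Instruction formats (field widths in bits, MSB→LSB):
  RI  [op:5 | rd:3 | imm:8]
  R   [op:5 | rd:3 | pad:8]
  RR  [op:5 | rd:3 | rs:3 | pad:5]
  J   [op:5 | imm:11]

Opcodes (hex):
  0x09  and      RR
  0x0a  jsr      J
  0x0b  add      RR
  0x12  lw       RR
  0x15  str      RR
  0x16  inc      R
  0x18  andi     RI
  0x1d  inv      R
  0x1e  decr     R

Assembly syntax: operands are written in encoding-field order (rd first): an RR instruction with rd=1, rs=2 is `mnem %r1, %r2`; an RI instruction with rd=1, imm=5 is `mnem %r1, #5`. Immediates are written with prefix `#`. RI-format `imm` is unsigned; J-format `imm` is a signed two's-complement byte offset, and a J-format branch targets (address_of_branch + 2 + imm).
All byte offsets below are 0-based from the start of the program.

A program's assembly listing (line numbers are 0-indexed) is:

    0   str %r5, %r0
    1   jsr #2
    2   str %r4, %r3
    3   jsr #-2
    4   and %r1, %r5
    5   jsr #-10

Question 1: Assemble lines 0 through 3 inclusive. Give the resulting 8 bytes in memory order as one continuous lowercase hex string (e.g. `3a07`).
line 0 (str): pack op=0x15:5|rd=5:3|rs=0:3|pad=0:5 = 0xad00; big→ ad 00
line 1 (jsr): pack op=0xa:5|imm=2:11 = 0x5002; big→ 50 02
line 2 (str): pack op=0x15:5|rd=4:3|rs=3:3|pad=0:5 = 0xac60; big→ ac 60
line 3 (jsr): pack op=0xa:5|imm=-2:11 = 0x57fe; big→ 57 fe

ad005002ac6057fe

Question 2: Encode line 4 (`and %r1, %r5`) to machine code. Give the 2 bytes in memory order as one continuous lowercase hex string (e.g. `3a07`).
49a0

line 4 (and): pack op=0x9:5|rd=1:3|rs=5:3|pad=0:5 = 0x49a0; big→ 49 a0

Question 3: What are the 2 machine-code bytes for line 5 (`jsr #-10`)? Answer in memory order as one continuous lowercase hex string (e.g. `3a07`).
5. jsr fields op=0xa:5|imm=-10:11 → word 57f6h → 57 f6

57f6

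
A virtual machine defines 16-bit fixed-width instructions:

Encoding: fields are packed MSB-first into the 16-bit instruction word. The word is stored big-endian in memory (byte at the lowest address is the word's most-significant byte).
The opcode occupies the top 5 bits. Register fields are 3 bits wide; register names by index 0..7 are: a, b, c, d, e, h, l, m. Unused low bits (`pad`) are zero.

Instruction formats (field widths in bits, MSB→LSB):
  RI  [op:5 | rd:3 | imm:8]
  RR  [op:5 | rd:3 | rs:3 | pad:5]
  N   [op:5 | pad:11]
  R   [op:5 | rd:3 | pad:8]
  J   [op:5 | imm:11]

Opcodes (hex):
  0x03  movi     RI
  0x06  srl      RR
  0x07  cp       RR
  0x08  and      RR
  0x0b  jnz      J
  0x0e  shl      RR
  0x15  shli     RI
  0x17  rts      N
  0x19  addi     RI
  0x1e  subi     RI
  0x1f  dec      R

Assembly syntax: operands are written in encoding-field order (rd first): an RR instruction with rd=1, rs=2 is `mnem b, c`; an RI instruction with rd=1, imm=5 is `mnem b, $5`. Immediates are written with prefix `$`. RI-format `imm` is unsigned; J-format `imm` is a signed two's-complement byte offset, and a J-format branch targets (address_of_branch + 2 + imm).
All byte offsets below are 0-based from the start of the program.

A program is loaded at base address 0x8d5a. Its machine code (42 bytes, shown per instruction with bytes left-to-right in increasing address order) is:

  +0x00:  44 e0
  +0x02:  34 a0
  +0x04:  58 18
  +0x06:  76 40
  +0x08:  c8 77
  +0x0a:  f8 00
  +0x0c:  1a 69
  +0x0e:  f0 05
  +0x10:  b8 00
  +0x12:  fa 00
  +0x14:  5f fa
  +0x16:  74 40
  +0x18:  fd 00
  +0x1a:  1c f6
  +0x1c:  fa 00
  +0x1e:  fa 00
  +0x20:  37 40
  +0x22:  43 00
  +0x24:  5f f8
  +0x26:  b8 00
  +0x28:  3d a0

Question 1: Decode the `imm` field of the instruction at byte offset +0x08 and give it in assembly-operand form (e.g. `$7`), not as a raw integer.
[08] c8 77 → 0xc877
  op=0xc877>>11=0x19 ⇒ addi (RI)
  rd@[10:8]=0x0 ⇒ a
  imm@[7:0]=0x77 ⇒ $119

$119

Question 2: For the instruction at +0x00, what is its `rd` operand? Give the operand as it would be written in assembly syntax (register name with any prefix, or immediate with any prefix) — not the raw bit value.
e

+0x00: 44 e0 ⇒ word 0x44e0 (big)
  op=0x44e0>>11=0x8 ⇒ and (RR)
  rd: (w>>8)&0x7=0x4 → e
  rs: (w>>5)&0x7=0x7 → m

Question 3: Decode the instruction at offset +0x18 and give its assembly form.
dec h

@+18  big-endian(fd 00) = 0xfd00
  top 5b → 0x1f → dec [R]
  [10:8] rd=5 = h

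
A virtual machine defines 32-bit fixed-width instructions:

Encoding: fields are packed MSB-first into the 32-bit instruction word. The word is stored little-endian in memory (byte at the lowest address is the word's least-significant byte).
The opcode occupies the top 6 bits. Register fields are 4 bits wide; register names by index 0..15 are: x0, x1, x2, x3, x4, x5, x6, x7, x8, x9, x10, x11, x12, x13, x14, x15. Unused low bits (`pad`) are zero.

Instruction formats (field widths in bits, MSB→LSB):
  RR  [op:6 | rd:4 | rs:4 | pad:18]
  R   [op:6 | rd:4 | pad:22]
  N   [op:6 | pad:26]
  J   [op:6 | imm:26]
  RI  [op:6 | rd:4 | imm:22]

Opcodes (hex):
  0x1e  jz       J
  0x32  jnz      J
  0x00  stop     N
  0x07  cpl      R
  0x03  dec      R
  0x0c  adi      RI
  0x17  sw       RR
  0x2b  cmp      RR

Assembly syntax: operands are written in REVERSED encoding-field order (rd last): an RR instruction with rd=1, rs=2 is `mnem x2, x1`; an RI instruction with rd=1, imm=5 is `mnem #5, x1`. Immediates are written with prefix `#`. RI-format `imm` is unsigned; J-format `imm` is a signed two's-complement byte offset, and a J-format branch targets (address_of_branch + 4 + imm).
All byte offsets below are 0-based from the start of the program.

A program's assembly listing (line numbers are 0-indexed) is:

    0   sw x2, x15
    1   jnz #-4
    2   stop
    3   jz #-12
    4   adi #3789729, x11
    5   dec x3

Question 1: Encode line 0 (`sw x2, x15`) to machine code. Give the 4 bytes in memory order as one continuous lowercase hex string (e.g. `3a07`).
0000c85f

L0: sw op=0x17:6|rd=15:4|rs=2:4|pad=0:18 ⇒ 0x5fc80000 ⇒ little 00 00 c8 5f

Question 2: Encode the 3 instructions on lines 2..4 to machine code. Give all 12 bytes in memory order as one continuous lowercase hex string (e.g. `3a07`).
00000000f4ffff7ba1d3f932

L2: stop op=0x0:6|pad=0:26 ⇒ 0x00000000 ⇒ little 00 00 00 00
L3: jz op=0x1e:6|imm=-12:26 ⇒ 0x7bfffff4 ⇒ little f4 ff ff 7b
L4: adi op=0xc:6|rd=11:4|imm=3789729:22 ⇒ 0x32f9d3a1 ⇒ little a1 d3 f9 32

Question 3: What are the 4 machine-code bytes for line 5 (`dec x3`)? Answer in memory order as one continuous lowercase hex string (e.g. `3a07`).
0000c00c

5. dec fields op=0x3:6|rd=3:4|pad=0:22 → word 0cc00000h → 00 00 c0 0c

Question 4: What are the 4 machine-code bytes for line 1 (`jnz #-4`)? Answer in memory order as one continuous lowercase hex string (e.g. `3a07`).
1. jnz fields op=0x32:6|imm=-4:26 → word cbfffffch → fc ff ff cb

fcffffcb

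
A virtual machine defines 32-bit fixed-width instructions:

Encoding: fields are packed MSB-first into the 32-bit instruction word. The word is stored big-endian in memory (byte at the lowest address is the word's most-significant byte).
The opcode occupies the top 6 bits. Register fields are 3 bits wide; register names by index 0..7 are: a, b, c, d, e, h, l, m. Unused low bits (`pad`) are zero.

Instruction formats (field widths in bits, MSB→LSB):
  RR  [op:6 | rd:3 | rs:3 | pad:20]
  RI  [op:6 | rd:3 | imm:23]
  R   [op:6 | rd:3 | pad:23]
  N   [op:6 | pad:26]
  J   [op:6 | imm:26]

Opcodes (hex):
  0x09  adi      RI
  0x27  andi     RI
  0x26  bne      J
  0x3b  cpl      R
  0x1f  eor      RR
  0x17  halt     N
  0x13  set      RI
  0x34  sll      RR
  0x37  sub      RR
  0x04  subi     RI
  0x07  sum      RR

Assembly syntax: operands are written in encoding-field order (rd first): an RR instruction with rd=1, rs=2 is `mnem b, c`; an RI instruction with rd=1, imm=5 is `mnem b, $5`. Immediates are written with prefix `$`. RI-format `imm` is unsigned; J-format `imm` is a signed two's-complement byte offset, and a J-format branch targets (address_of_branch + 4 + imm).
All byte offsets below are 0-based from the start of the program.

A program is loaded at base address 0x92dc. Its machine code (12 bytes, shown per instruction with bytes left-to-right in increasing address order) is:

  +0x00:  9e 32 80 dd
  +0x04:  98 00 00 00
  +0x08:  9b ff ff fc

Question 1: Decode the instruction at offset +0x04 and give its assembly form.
bne $0

off 0x04: read 98 00 00 00 as big → 0x98000000
  top 6b → 0x26 → bne [J]
  [25:0] imm=0 = $0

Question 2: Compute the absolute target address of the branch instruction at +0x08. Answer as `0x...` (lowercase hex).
0x92e4

+0x08: 9b ff ff fc ⇒ word 0x9bfffffc (big)
  op=0x9bfffffc>>26=0x26 ⇒ bne (J)
  imm@[25:0]=0x3fffffc (s26→-4) ⇒ $-4
  target = base 0x92dc + off 0x08 + 4 + imm -4 = 0x92e4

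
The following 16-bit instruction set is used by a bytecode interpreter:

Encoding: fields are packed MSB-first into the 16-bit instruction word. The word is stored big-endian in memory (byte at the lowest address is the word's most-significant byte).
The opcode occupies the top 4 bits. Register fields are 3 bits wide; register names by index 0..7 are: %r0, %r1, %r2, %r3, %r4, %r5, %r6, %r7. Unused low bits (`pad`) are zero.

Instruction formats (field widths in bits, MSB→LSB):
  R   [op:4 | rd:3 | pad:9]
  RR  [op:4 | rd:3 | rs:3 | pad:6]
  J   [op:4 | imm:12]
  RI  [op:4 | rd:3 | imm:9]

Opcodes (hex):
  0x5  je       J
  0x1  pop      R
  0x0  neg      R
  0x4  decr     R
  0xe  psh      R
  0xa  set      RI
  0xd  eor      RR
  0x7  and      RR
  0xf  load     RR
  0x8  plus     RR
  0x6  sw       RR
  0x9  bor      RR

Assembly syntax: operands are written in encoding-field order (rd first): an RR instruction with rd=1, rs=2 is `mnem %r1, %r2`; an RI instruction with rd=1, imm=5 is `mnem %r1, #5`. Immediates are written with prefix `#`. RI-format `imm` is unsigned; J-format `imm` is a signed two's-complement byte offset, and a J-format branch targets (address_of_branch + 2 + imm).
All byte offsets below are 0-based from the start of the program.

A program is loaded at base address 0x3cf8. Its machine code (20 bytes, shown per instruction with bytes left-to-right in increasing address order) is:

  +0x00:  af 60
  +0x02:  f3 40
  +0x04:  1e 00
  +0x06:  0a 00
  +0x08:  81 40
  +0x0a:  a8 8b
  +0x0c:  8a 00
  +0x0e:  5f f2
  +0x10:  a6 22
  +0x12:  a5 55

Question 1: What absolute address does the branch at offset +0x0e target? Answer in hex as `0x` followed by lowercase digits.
0x3cfa

@+0e  big-endian(5f f2) = 0x5ff2
  op=0x5ff2>>12=0x5 ⇒ je (J)
  [11:0] imm=4082 (s12→-14) = #-14
  target = base 0x3cf8 + off 0x0e + 2 + imm -14 = 0x3cfa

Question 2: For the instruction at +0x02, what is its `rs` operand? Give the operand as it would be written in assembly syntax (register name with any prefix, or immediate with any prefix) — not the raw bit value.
off 0x02: read f3 40 as big → 0xf340
  op=0xf340>>12=0xf ⇒ load (RR)
  rd: (w>>9)&0x7=0x1 → %r1
  rs: (w>>6)&0x7=0x5 → %r5

%r5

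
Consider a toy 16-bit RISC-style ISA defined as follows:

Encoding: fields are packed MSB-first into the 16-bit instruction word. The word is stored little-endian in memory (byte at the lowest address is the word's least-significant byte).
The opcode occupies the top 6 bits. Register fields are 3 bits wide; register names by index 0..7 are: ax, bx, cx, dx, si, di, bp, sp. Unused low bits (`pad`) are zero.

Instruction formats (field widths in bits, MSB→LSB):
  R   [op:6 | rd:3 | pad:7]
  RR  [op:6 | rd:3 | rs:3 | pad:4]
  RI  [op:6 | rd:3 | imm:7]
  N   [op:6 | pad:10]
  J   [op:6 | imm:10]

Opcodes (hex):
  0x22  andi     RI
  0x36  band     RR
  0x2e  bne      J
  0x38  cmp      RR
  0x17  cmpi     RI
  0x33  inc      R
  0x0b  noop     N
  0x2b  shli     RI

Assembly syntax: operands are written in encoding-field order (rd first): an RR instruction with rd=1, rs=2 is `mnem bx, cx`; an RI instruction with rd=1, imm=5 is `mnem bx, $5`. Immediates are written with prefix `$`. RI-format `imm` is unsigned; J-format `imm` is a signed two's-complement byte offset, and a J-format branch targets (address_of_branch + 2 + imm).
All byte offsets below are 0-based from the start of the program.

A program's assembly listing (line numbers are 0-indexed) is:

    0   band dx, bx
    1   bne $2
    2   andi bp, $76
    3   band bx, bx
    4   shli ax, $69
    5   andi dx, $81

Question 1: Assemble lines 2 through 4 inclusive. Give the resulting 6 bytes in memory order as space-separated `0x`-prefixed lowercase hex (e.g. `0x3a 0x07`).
2. andi fields op=0x22:6|rd=6:3|imm=76:7 → word 8b4ch → 4c 8b
3. band fields op=0x36:6|rd=1:3|rs=1:3|pad=0:4 → word d890h → 90 d8
4. shli fields op=0x2b:6|rd=0:3|imm=69:7 → word ac45h → 45 ac

0x4c 0x8b 0x90 0xd8 0x45 0xac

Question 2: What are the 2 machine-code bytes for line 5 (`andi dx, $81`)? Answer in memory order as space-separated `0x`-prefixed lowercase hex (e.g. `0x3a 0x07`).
0xd1 0x89

5. andi fields op=0x22:6|rd=3:3|imm=81:7 → word 89d1h → d1 89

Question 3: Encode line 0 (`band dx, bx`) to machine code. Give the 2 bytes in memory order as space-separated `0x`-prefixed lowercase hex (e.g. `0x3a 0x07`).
L0: band op=0x36:6|rd=3:3|rs=1:3|pad=0:4 ⇒ 0xd990 ⇒ little 90 d9

0x90 0xd9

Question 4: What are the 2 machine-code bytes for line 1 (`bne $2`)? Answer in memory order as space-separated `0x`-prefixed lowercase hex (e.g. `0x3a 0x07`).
line 1 (bne): pack op=0x2e:6|imm=2:10 = 0xb802; little→ 02 b8

0x02 0xb8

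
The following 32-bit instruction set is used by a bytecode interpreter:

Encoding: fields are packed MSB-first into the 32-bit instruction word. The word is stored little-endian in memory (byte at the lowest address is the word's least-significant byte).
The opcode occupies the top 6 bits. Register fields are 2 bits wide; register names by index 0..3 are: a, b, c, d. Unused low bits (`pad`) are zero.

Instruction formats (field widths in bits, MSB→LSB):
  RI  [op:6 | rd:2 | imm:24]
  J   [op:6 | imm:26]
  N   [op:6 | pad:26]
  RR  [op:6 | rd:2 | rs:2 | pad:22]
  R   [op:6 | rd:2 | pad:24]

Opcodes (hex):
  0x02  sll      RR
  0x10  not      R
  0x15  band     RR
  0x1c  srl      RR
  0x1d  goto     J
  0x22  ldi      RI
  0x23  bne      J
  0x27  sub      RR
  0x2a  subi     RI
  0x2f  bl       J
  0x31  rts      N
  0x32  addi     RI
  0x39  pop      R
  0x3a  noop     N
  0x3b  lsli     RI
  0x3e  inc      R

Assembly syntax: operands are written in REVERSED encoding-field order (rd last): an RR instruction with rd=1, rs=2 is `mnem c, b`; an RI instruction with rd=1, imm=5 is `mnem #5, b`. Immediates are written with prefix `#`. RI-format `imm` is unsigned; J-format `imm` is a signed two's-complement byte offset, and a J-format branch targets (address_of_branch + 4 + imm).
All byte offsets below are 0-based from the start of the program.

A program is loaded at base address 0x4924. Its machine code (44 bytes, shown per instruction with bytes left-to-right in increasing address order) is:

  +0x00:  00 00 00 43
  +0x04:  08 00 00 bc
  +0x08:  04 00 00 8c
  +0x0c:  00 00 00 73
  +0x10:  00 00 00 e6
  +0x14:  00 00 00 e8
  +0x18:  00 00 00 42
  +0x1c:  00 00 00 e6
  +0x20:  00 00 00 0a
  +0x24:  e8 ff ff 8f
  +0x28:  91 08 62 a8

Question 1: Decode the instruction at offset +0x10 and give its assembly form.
+0x10: 00 00 00 e6 ⇒ word 0xe6000000 (little)
  op=0xe6000000>>26=0x39 ⇒ pop (R)
  [25:24] rd=2 = c

pop c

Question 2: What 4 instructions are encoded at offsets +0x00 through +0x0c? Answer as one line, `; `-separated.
off 0x00: read 00 00 00 43 as little → 0x43000000
  top 6b → 0x10 → not [R]
  [25:24] rd=3 = d
off 0x04: read 08 00 00 bc as little → 0xbc000008
  top 6b → 0x2f → bl [J]
  [25:0] imm=8 = #8
off 0x08: read 04 00 00 8c as little → 0x8c000004
  top 6b → 0x23 → bne [J]
  [25:0] imm=4 = #4
off 0x0c: read 00 00 00 73 as little → 0x73000000
  top 6b → 0x1c → srl [RR]
  [25:24] rd=3 = d
  [23:22] rs=0 = a

not d; bl #8; bne #4; srl a, d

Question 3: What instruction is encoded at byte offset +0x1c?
[1c] 00 00 00 e6 → 0xe6000000
  top 6b → 0x39 → pop [R]
  rd: (w>>24)&0x3=0x2 → c

pop c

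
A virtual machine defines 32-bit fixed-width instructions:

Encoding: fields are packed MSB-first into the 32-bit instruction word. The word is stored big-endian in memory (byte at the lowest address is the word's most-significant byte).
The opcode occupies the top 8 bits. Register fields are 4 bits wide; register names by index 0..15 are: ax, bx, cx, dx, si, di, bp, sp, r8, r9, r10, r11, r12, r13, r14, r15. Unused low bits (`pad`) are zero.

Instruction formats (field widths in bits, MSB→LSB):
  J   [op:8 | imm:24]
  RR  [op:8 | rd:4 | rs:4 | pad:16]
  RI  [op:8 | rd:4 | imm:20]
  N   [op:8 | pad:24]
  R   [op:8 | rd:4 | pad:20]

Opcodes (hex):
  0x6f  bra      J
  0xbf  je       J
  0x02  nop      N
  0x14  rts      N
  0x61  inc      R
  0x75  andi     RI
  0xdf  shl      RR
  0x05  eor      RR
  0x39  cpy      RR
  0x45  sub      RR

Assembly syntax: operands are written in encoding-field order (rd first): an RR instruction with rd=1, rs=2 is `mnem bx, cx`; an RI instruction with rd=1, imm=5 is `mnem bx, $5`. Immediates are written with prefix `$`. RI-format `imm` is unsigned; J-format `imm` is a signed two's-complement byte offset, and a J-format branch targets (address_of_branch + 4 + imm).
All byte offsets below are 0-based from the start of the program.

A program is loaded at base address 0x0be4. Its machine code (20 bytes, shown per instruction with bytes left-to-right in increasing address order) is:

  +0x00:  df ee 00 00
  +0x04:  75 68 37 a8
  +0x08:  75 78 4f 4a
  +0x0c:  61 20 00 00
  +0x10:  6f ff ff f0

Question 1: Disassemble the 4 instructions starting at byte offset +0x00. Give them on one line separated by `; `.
shl r14, r14; andi bp, $538536; andi sp, $544586; inc cx

off 0x00: read df ee 00 00 as big → 0xdfee0000
  top 8b → 0xdf → shl [RR]
  [23:20] rd=14 = r14
  [19:16] rs=14 = r14
off 0x04: read 75 68 37 a8 as big → 0x756837a8
  top 8b → 0x75 → andi [RI]
  [23:20] rd=6 = bp
  [19:0] imm=538536 = $538536
off 0x08: read 75 78 4f 4a as big → 0x75784f4a
  top 8b → 0x75 → andi [RI]
  [23:20] rd=7 = sp
  [19:0] imm=544586 = $544586
off 0x0c: read 61 20 00 00 as big → 0x61200000
  top 8b → 0x61 → inc [R]
  [23:20] rd=2 = cx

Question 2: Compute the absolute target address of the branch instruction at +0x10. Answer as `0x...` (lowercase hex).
[10] 6f ff ff f0 → 0x6ffffff0
  opcode bits[31:24]=0x6f: bra/J
  [23:0] imm=16777200 (s24→-16) = $-16
  target = base 0x0be4 + off 0x10 + 4 + imm -16 = 0x0be8

0x0be8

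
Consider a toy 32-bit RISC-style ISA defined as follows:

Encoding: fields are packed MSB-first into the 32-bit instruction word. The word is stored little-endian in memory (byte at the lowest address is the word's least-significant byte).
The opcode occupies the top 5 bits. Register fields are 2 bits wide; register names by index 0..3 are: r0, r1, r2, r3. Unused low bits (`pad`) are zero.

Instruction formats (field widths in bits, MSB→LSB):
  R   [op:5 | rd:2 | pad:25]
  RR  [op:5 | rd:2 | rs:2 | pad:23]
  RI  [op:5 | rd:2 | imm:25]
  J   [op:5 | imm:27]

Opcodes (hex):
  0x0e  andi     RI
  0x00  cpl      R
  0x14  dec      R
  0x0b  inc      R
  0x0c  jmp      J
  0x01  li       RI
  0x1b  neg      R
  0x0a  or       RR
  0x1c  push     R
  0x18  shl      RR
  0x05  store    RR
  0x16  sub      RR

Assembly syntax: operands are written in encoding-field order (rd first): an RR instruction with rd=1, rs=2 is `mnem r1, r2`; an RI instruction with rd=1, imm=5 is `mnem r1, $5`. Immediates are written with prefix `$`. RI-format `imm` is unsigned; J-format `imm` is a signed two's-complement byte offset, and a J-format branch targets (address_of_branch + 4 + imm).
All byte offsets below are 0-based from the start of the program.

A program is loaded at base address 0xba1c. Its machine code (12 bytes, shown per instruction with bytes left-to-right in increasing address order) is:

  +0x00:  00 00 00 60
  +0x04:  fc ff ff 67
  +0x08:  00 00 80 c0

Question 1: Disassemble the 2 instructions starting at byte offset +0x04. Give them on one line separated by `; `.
@+04  little-endian(fc ff ff 67) = 0x67fffffc
  top 5b → 0xc → jmp [J]
  imm@[26:0]=0x7fffffc (s27→-4) ⇒ $-4
@+08  little-endian(00 00 80 c0) = 0xc0800000
  top 5b → 0x18 → shl [RR]
  rd@[26:25]=0x0 ⇒ r0
  rs@[24:23]=0x1 ⇒ r1

jmp $-4; shl r0, r1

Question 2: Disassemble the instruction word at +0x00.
jmp $0

+0x00: 00 00 00 60 ⇒ word 0x60000000 (little)
  op=0x60000000>>27=0xc ⇒ jmp (J)
  imm@[26:0]=0x0 ⇒ $0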